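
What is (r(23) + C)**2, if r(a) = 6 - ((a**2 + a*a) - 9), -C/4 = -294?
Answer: 17689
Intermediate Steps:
C = 1176 (C = -4*(-294) = 1176)
r(a) = 15 - 2*a**2 (r(a) = 6 - ((a**2 + a**2) - 9) = 6 - (2*a**2 - 9) = 6 - (-9 + 2*a**2) = 6 + (9 - 2*a**2) = 15 - 2*a**2)
(r(23) + C)**2 = ((15 - 2*23**2) + 1176)**2 = ((15 - 2*529) + 1176)**2 = ((15 - 1058) + 1176)**2 = (-1043 + 1176)**2 = 133**2 = 17689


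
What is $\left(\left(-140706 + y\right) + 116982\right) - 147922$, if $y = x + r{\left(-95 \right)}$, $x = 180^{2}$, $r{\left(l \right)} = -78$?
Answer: $-139324$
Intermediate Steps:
$x = 32400$
$y = 32322$ ($y = 32400 - 78 = 32322$)
$\left(\left(-140706 + y\right) + 116982\right) - 147922 = \left(\left(-140706 + 32322\right) + 116982\right) - 147922 = \left(-108384 + 116982\right) - 147922 = 8598 - 147922 = -139324$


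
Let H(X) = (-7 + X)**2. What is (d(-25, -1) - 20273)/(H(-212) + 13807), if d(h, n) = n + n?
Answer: -20275/61768 ≈ -0.32824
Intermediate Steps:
d(h, n) = 2*n
(d(-25, -1) - 20273)/(H(-212) + 13807) = (2*(-1) - 20273)/((-7 - 212)**2 + 13807) = (-2 - 20273)/((-219)**2 + 13807) = -20275/(47961 + 13807) = -20275/61768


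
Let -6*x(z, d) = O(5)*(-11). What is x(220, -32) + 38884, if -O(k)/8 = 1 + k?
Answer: 38796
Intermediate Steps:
O(k) = -8 - 8*k (O(k) = -8*(1 + k) = -8 - 8*k)
x(z, d) = -88 (x(z, d) = -(-8 - 8*5)*(-11)/6 = -(-8 - 40)*(-11)/6 = -(-8)*(-11) = -⅙*528 = -88)
x(220, -32) + 38884 = -88 + 38884 = 38796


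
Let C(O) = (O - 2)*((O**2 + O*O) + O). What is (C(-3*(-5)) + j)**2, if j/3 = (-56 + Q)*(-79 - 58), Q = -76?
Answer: 3635728209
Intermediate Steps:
C(O) = (-2 + O)*(O + 2*O**2) (C(O) = (-2 + O)*((O**2 + O**2) + O) = (-2 + O)*(2*O**2 + O) = (-2 + O)*(O + 2*O**2))
j = 54252 (j = 3*((-56 - 76)*(-79 - 58)) = 3*(-132*(-137)) = 3*18084 = 54252)
(C(-3*(-5)) + j)**2 = ((-3*(-5))*(-2 - (-9)*(-5) + 2*(-3*(-5))**2) + 54252)**2 = (15*(-2 - 3*15 + 2*15**2) + 54252)**2 = (15*(-2 - 45 + 2*225) + 54252)**2 = (15*(-2 - 45 + 450) + 54252)**2 = (15*403 + 54252)**2 = (6045 + 54252)**2 = 60297**2 = 3635728209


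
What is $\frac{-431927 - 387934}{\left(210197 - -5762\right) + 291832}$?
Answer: $- \frac{819861}{507791} \approx -1.6146$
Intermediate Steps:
$\frac{-431927 - 387934}{\left(210197 - -5762\right) + 291832} = - \frac{819861}{\left(210197 + 5762\right) + 291832} = - \frac{819861}{215959 + 291832} = - \frac{819861}{507791}$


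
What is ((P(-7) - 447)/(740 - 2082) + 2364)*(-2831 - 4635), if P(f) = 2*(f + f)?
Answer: -11844670879/671 ≈ -1.7652e+7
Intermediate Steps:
P(f) = 4*f (P(f) = 2*(2*f) = 4*f)
((P(-7) - 447)/(740 - 2082) + 2364)*(-2831 - 4635) = ((4*(-7) - 447)/(740 - 2082) + 2364)*(-2831 - 4635) = ((-28 - 447)/(-1342) + 2364)*(-7466) = (-475*(-1/1342) + 2364)*(-7466) = (475/1342 + 2364)*(-7466) = (3172963/1342)*(-7466) = -11844670879/671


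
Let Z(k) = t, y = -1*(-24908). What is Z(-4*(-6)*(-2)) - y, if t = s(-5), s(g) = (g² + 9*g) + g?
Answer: -24933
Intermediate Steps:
y = 24908
s(g) = g² + 10*g
t = -25 (t = -5*(10 - 5) = -5*5 = -25)
Z(k) = -25
Z(-4*(-6)*(-2)) - y = -25 - 1*24908 = -25 - 24908 = -24933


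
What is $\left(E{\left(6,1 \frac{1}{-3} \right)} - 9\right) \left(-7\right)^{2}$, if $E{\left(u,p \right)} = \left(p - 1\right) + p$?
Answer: $- \frac{1568}{3} \approx -522.67$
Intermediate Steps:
$E{\left(u,p \right)} = -1 + 2 p$ ($E{\left(u,p \right)} = \left(-1 + p\right) + p = -1 + 2 p$)
$\left(E{\left(6,1 \frac{1}{-3} \right)} - 9\right) \left(-7\right)^{2} = \left(\left(-1 + 2 \cdot 1 \frac{1}{-3}\right) - 9\right) \left(-7\right)^{2} = \left(\left(-1 + 2 \cdot 1 \left(- \frac{1}{3}\right)\right) - 9\right) 49 = \left(\left(-1 + 2 \left(- \frac{1}{3}\right)\right) - 9\right) 49 = \left(\left(-1 - \frac{2}{3}\right) - 9\right) 49 = \left(- \frac{5}{3} - 9\right) 49 = \left(- \frac{32}{3}\right) 49 = - \frac{1568}{3}$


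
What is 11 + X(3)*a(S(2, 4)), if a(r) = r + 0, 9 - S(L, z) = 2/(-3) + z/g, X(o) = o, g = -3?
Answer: 44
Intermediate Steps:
S(L, z) = 29/3 + z/3 (S(L, z) = 9 - (2/(-3) + z/(-3)) = 9 - (2*(-⅓) + z*(-⅓)) = 9 - (-⅔ - z/3) = 9 + (⅔ + z/3) = 29/3 + z/3)
a(r) = r
11 + X(3)*a(S(2, 4)) = 11 + 3*(29/3 + (⅓)*4) = 11 + 3*(29/3 + 4/3) = 11 + 3*11 = 11 + 33 = 44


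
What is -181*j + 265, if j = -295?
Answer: 53660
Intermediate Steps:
-181*j + 265 = -181*(-295) + 265 = 53395 + 265 = 53660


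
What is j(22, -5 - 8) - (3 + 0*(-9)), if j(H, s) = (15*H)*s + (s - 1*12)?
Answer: -4318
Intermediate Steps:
j(H, s) = -12 + s + 15*H*s (j(H, s) = 15*H*s + (s - 12) = 15*H*s + (-12 + s) = -12 + s + 15*H*s)
j(22, -5 - 8) - (3 + 0*(-9)) = (-12 + (-5 - 8) + 15*22*(-5 - 8)) - (3 + 0*(-9)) = (-12 - 13 + 15*22*(-13)) - (3 + 0) = (-12 - 13 - 4290) - 1*3 = -4315 - 3 = -4318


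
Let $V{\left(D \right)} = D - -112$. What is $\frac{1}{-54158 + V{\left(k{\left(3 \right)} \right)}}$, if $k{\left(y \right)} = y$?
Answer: $- \frac{1}{54043} \approx -1.8504 \cdot 10^{-5}$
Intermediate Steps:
$V{\left(D \right)} = 112 + D$ ($V{\left(D \right)} = D + 112 = 112 + D$)
$\frac{1}{-54158 + V{\left(k{\left(3 \right)} \right)}} = \frac{1}{-54158 + \left(112 + 3\right)} = \frac{1}{-54158 + 115} = \frac{1}{-54043} = - \frac{1}{54043}$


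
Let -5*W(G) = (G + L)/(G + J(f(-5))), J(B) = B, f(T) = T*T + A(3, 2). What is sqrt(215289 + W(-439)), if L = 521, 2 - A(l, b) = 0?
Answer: sqrt(228400142330)/1030 ≈ 463.99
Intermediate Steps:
A(l, b) = 2 (A(l, b) = 2 - 1*0 = 2 + 0 = 2)
f(T) = 2 + T**2 (f(T) = T*T + 2 = T**2 + 2 = 2 + T**2)
W(G) = -(521 + G)/(5*(27 + G)) (W(G) = -(G + 521)/(5*(G + (2 + (-5)**2))) = -(521 + G)/(5*(G + (2 + 25))) = -(521 + G)/(5*(G + 27)) = -(521 + G)/(5*(27 + G)))
sqrt(215289 + W(-439)) = sqrt(215289 + (-521 - 1*(-439))/(5*(27 - 439))) = sqrt(215289 + (1/5)*(-521 + 439)/(-412)) = sqrt(215289 + (1/5)*(-1/412)*(-82)) = sqrt(215289 + 41/1030) = sqrt(221747711/1030) = sqrt(228400142330)/1030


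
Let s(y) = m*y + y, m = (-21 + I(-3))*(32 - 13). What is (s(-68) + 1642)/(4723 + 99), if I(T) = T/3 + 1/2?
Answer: 14676/2411 ≈ 6.0871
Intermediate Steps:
I(T) = ½ + T/3 (I(T) = T*(⅓) + 1*(½) = T/3 + ½ = ½ + T/3)
m = -817/2 (m = (-21 + (½ + (⅓)*(-3)))*(32 - 13) = (-21 + (½ - 1))*19 = (-21 - ½)*19 = -43/2*19 = -817/2 ≈ -408.50)
s(y) = -815*y/2 (s(y) = -817*y/2 + y = -815*y/2)
(s(-68) + 1642)/(4723 + 99) = (-815/2*(-68) + 1642)/(4723 + 99) = (27710 + 1642)/4822 = 29352*(1/4822) = 14676/2411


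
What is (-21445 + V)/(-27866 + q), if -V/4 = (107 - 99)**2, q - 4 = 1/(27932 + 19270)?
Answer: 1024330602/1315142123 ≈ 0.77887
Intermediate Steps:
q = 188809/47202 (q = 4 + 1/(27932 + 19270) = 4 + 1/47202 = 188809/47202 ≈ 4.0000)
V = -256 (V = -4*(107 - 99)**2 = -4*8**2 = -4*64 = -256)
(-21445 + V)/(-27866 + q) = (-21445 - 256)/(-27866 + 188809/47202) = -21701/(-1315142123/47202) = -21701*(-47202/1315142123) = 1024330602/1315142123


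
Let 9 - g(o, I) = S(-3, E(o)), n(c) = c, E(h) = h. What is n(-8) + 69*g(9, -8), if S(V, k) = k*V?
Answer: 2476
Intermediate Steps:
S(V, k) = V*k
g(o, I) = 9 + 3*o (g(o, I) = 9 - (-3)*o = 9 + 3*o)
n(-8) + 69*g(9, -8) = -8 + 69*(9 + 3*9) = -8 + 69*(9 + 27) = -8 + 69*36 = -8 + 2484 = 2476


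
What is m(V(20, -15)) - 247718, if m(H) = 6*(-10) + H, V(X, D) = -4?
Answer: -247782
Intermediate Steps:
m(H) = -60 + H
m(V(20, -15)) - 247718 = (-60 - 4) - 247718 = -64 - 247718 = -247782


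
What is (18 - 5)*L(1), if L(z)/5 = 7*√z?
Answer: 455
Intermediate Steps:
L(z) = 35*√z (L(z) = 5*(7*√z) = 35*√z)
(18 - 5)*L(1) = (18 - 5)*(35*√1) = 13*(35*1) = 13*35 = 455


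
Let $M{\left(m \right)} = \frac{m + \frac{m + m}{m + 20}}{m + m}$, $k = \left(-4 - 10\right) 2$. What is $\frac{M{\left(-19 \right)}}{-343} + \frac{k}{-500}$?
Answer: $\frac{4427}{85750} \approx 0.051627$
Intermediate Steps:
$k = -28$ ($k = \left(-14\right) 2 = -28$)
$M{\left(m \right)} = \frac{m + \frac{2 m}{20 + m}}{2 m}$
$\frac{M{\left(-19 \right)}}{-343} + \frac{k}{-500} = \frac{\frac{1}{2} \frac{1}{20 - 19} \left(22 - 19\right)}{-343} - \frac{28}{-500} = \frac{1}{2} \cdot 1^{-1} \cdot 3 \left(- \frac{1}{343}\right) - - \frac{7}{125} = \frac{1}{2} \cdot 1 \cdot 3 \left(- \frac{1}{343}\right) + \frac{7}{125} = \frac{3}{2} \left(- \frac{1}{343}\right) + \frac{7}{125} = - \frac{3}{686} + \frac{7}{125} = \frac{4427}{85750}$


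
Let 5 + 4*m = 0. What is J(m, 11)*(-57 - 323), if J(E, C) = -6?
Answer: 2280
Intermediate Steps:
m = -5/4 (m = -5/4 + (¼)*0 = -5/4 + 0 = -5/4 ≈ -1.2500)
J(m, 11)*(-57 - 323) = -6*(-57 - 323) = -6*(-380) = 2280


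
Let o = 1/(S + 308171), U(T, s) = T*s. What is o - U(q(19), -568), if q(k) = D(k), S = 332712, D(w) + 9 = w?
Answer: 3640215441/640883 ≈ 5680.0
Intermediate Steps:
D(w) = -9 + w
q(k) = -9 + k
o = 1/640883 (o = 1/(332712 + 308171) = 1/640883 ≈ 1.5603e-6)
o - U(q(19), -568) = 1/640883 - (-9 + 19)*(-568) = 1/640883 - 10*(-568) = 1/640883 - 1*(-5680) = 1/640883 + 5680 = 3640215441/640883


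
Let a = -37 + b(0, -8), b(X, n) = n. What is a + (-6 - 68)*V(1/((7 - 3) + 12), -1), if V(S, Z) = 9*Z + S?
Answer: 4931/8 ≈ 616.38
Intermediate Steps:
V(S, Z) = S + 9*Z
a = -45 (a = -37 - 8 = -45)
a + (-6 - 68)*V(1/((7 - 3) + 12), -1) = -45 + (-6 - 68)*(1/((7 - 3) + 12) + 9*(-1)) = -45 - 74*(1/(4 + 12) - 9) = -45 - 74*(1/16 - 9) = -45 - 74*(-143/16) = -45 + 5291/8 = 4931/8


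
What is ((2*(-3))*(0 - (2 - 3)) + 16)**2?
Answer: 100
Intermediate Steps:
((2*(-3))*(0 - (2 - 3)) + 16)**2 = (-6*(0 - 1*(-1)) + 16)**2 = (-6*(0 + 1) + 16)**2 = (-6*1 + 16)**2 = (-6 + 16)**2 = 10**2 = 100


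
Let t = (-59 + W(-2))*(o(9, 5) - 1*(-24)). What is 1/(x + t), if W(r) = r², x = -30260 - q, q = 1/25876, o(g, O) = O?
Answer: -25876/824279981 ≈ -3.1392e-5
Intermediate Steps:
q = 1/25876 ≈ 3.8646e-5
x = -783007761/25876 (x = -30260 - 1*1/25876 = -30260 - 1/25876 = -783007761/25876 ≈ -30260.)
t = -1595 (t = (-59 + (-2)²)*(5 - 1*(-24)) = (-59 + 4)*(5 + 24) = -55*29 = -1595)
1/(x + t) = 1/(-783007761/25876 - 1595) = 1/(-824279981/25876) = -25876/824279981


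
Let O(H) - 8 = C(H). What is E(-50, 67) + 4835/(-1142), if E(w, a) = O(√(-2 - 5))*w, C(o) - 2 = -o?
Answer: -575835/1142 + 50*I*√7 ≈ -504.23 + 132.29*I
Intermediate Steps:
C(o) = 2 - o
O(H) = 10 - H (O(H) = 8 + (2 - H) = 10 - H)
E(w, a) = w*(10 - I*√7) (E(w, a) = (10 - √(-2 - 5))*w = (10 - √(-7))*w = (10 - I*√7)*w = w*(10 - I*√7))
E(-50, 67) + 4835/(-1142) = -50*(10 - I*√7) + 4835/(-1142) = (-500 + 50*I*√7) + 4835*(-1/1142) = (-500 + 50*I*√7) - 4835/1142 = -575835/1142 + 50*I*√7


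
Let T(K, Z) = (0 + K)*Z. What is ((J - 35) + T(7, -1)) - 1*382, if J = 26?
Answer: -398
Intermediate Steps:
T(K, Z) = K*Z
((J - 35) + T(7, -1)) - 1*382 = ((26 - 35) + 7*(-1)) - 1*382 = (-9 - 7) - 382 = -16 - 382 = -398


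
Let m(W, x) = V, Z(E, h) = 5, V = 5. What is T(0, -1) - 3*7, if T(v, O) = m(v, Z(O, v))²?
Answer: 4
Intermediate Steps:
m(W, x) = 5
T(v, O) = 25 (T(v, O) = 5² = 25)
T(0, -1) - 3*7 = 25 - 3*7 = 25 - 21 = 4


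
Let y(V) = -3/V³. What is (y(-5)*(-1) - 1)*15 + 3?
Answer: -309/25 ≈ -12.360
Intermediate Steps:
y(V) = -3/V³
(y(-5)*(-1) - 1)*15 + 3 = (-3/(-5)³*(-1) - 1)*15 + 3 = (-3*(-1/125)*(-1) - 1)*15 + 3 = ((3/125)*(-1) - 1)*15 + 3 = (-3/125 - 1)*15 + 3 = -128/125*15 + 3 = -384/25 + 3 = -309/25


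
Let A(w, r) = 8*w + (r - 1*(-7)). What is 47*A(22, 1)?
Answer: 8648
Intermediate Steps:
A(w, r) = 7 + r + 8*w (A(w, r) = 8*w + (r + 7) = 8*w + (7 + r) = 7 + r + 8*w)
47*A(22, 1) = 47*(7 + 1 + 8*22) = 47*(7 + 1 + 176) = 47*184 = 8648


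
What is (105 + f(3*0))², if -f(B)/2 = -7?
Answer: 14161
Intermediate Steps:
f(B) = 14 (f(B) = -2*(-7) = 14)
(105 + f(3*0))² = (105 + 14)² = 119² = 14161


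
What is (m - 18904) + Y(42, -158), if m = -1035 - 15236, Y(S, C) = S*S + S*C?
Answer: -40047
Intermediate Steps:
Y(S, C) = S² + C*S
m = -16271
(m - 18904) + Y(42, -158) = (-16271 - 18904) + 42*(-158 + 42) = -35175 + 42*(-116) = -35175 - 4872 = -40047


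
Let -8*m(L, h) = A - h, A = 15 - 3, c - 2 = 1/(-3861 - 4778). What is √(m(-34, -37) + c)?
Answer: I*√4925871410/34556 ≈ 2.031*I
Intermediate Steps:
c = 17277/8639 (c = 2 + 1/(-3861 - 4778) = 2 + 1/(-8639) = 2 - 1/8639 = 17277/8639 ≈ 1.9999)
A = 12
m(L, h) = -3/2 + h/8 (m(L, h) = -(12 - h)/8 = -3/2 + h/8)
√(m(-34, -37) + c) = √((-3/2 + (⅛)*(-37)) + 17277/8639) = √((-3/2 - 37/8) + 17277/8639) = √(-49/8 + 17277/8639) = √(-285095/69112) = I*√4925871410/34556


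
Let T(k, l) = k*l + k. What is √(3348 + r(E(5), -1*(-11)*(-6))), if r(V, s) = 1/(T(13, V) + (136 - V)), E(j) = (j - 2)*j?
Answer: √362391197/329 ≈ 57.862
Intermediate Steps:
T(k, l) = k + k*l
E(j) = j*(-2 + j) (E(j) = (-2 + j)*j = j*(-2 + j))
r(V, s) = 1/(149 + 12*V) (r(V, s) = 1/(13*(1 + V) + (136 - V)) = 1/((13 + 13*V) + (136 - V)) = 1/(149 + 12*V))
√(3348 + r(E(5), -1*(-11)*(-6))) = √(3348 + 1/(149 + 12*(5*(-2 + 5)))) = √(3348 + 1/(149 + 12*(5*3))) = √(3348 + 1/(149 + 12*15)) = √(3348 + 1/(149 + 180)) = √(3348 + 1/329) = √(1101493/329) = √362391197/329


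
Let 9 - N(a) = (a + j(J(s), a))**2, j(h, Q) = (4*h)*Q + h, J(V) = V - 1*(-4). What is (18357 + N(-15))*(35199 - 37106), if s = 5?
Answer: 533483250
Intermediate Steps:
J(V) = 4 + V (J(V) = V + 4 = 4 + V)
j(h, Q) = h + 4*Q*h (j(h, Q) = 4*Q*h + h = h + 4*Q*h)
N(a) = 9 - (9 + 37*a)**2 (N(a) = 9 - (a + (4 + 5)*(1 + 4*a))**2 = 9 - (a + 9*(1 + 4*a))**2 = 9 - (a + (9 + 36*a))**2 = 9 - (9 + 37*a)**2)
(18357 + N(-15))*(35199 - 37106) = (18357 + (9 - (9 + 37*(-15))**2))*(35199 - 37106) = (18357 + (9 - (9 - 555)**2))*(-1907) = (18357 + (9 - 1*(-546)**2))*(-1907) = (18357 + (9 - 1*298116))*(-1907) = (18357 + (9 - 298116))*(-1907) = (18357 - 298107)*(-1907) = -279750*(-1907) = 533483250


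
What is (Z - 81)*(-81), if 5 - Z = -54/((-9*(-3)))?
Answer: 5994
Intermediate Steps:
Z = 7 (Z = 5 - (-54)/((-9*(-3))) = 5 - (-54)/27 = 5 - 1*(-2) = 5 + 2 = 7)
(Z - 81)*(-81) = (7 - 81)*(-81) = -74*(-81) = 5994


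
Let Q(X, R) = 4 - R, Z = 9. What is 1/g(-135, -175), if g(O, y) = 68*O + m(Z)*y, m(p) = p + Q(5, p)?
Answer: -1/9880 ≈ -0.00010121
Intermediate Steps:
m(p) = 4 (m(p) = p + (4 - p) = 4)
g(O, y) = 4*y + 68*O (g(O, y) = 68*O + 4*y = 4*y + 68*O)
1/g(-135, -175) = 1/(4*(-175) + 68*(-135)) = 1/(-700 - 9180) = 1/(-9880) = -1/9880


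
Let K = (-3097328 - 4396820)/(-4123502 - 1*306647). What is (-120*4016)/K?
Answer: -533744351520/1873537 ≈ -2.8489e+5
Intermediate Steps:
K = 7494148/4430149 (K = -7494148/(-4123502 - 306647) = -7494148/(-4430149) = -7494148*(-1/4430149) = 7494148/4430149 ≈ 1.6916)
(-120*4016)/K = (-120*4016)/(7494148/4430149) = -481920*4430149/7494148 = -533744351520/1873537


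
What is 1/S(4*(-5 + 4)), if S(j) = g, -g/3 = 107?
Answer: -1/321 ≈ -0.0031153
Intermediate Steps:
g = -321 (g = -3*107 = -321)
S(j) = -321
1/S(4*(-5 + 4)) = 1/(-321) = -1/321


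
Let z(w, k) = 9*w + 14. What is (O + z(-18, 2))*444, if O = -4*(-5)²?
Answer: -110112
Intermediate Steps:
z(w, k) = 14 + 9*w
O = -100 (O = -4*25 = -100)
(O + z(-18, 2))*444 = (-100 + (14 + 9*(-18)))*444 = (-100 + (14 - 162))*444 = (-100 - 148)*444 = -248*444 = -110112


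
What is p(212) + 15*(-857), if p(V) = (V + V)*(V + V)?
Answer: 166921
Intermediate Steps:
p(V) = 4*V² (p(V) = (2*V)*(2*V) = 4*V²)
p(212) + 15*(-857) = 4*212² + 15*(-857) = 4*44944 - 12855 = 179776 - 12855 = 166921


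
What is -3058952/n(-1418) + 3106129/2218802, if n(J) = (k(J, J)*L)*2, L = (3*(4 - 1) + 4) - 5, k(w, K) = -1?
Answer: 212101828549/1109401 ≈ 1.9119e+5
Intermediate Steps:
L = 8 (L = (3*3 + 4) - 5 = (9 + 4) - 5 = 13 - 5 = 8)
n(J) = -16 (n(J) = -1*8*2 = -8*2 = -16)
-3058952/n(-1418) + 3106129/2218802 = -3058952/(-16) + 3106129/2218802 = -3058952*(-1/16) + 3106129*(1/2218802) = 382369/2 + 3106129/2218802 = 212101828549/1109401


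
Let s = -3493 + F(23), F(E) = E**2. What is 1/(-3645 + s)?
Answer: -1/6609 ≈ -0.00015131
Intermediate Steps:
s = -2964 (s = -3493 + 23**2 = -3493 + 529 = -2964)
1/(-3645 + s) = 1/(-3645 - 2964) = 1/(-6609) = -1/6609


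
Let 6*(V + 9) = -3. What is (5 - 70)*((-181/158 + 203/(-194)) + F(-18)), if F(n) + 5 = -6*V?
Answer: -24809135/7663 ≈ -3237.5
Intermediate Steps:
V = -19/2 (V = -9 + (⅙)*(-3) = -9 - ½ = -19/2 ≈ -9.5000)
F(n) = 52 (F(n) = -5 - 6*(-19/2) = -5 + 57 = 52)
(5 - 70)*((-181/158 + 203/(-194)) + F(-18)) = (5 - 70)*((-181/158 + 203/(-194)) + 52) = -65*((-181*1/158 + 203*(-1/194)) + 52) = -65*((-181/158 - 203/194) + 52) = -65*(-16797/7663 + 52) = -65*381679/7663 = -24809135/7663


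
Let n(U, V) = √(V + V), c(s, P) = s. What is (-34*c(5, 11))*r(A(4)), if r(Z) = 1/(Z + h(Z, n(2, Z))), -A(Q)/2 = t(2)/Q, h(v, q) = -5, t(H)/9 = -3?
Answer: -20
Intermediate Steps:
t(H) = -27 (t(H) = 9*(-3) = -27)
n(U, V) = √2*√V (n(U, V) = √(2*V) = √2*√V)
A(Q) = 54/Q (A(Q) = -(-54)/Q = 54/Q)
r(Z) = 1/(-5 + Z) (r(Z) = 1/(Z - 5) = 1/(-5 + Z))
(-34*c(5, 11))*r(A(4)) = (-34*5)/(-5 + 54/4) = -170/(-5 + 54*(¼)) = -170/(-5 + 27/2) = -170/17/2 = -170*2/17 = -20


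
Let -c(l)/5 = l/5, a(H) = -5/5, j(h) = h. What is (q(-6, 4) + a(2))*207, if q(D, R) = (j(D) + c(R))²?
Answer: 20493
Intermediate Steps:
a(H) = -1 (a(H) = -5*⅕ = -1)
c(l) = -l (c(l) = -5*l/5 = -l)
q(D, R) = (D - R)²
(q(-6, 4) + a(2))*207 = ((-6 - 1*4)² - 1)*207 = ((-6 - 4)² - 1)*207 = ((-10)² - 1)*207 = (100 - 1)*207 = 99*207 = 20493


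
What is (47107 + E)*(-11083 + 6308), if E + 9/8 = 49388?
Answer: -3686066025/8 ≈ -4.6076e+8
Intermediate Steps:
E = 395095/8 (E = -9/8 + 49388 = 395095/8 ≈ 49387.)
(47107 + E)*(-11083 + 6308) = (47107 + 395095/8)*(-11083 + 6308) = (771951/8)*(-4775) = -3686066025/8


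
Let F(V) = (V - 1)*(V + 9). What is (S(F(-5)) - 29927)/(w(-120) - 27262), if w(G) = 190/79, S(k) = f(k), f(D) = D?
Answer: 2366129/2153508 ≈ 1.0987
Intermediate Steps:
F(V) = (-1 + V)*(9 + V)
S(k) = k
w(G) = 190/79 (w(G) = 190*(1/79) = 190/79)
(S(F(-5)) - 29927)/(w(-120) - 27262) = ((-9 + (-5)**2 + 8*(-5)) - 29927)/(190/79 - 27262) = ((-9 + 25 - 40) - 29927)/(-2153508/79) = (-24 - 29927)*(-79/2153508) = -29951*(-79/2153508) = 2366129/2153508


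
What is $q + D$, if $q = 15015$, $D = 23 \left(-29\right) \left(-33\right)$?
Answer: $37026$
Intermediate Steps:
$D = 22011$ ($D = \left(-667\right) \left(-33\right) = 22011$)
$q + D = 15015 + 22011 = 37026$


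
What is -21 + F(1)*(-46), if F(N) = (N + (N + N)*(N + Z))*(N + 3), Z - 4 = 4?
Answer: -3517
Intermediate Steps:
Z = 8 (Z = 4 + 4 = 8)
F(N) = (3 + N)*(N + 2*N*(8 + N)) (F(N) = (N + (N + N)*(N + 8))*(N + 3) = (N + (2*N)*(8 + N))*(3 + N) = (N + 2*N*(8 + N))*(3 + N) = (3 + N)*(N + 2*N*(8 + N)))
-21 + F(1)*(-46) = -21 + (1*(51 + 2*1**2 + 23*1))*(-46) = -21 + (1*(51 + 2*1 + 23))*(-46) = -21 + (1*(51 + 2 + 23))*(-46) = -21 + (1*76)*(-46) = -21 + 76*(-46) = -21 - 3496 = -3517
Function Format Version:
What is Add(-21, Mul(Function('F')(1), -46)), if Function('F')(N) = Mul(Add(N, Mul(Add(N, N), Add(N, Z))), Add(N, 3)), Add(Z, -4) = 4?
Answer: -3517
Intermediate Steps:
Z = 8 (Z = Add(4, 4) = 8)
Function('F')(N) = Mul(Add(3, N), Add(N, Mul(2, N, Add(8, N)))) (Function('F')(N) = Mul(Add(N, Mul(Add(N, N), Add(N, 8))), Add(N, 3)) = Mul(Add(N, Mul(Mul(2, N), Add(8, N))), Add(3, N)) = Mul(Add(N, Mul(2, N, Add(8, N))), Add(3, N)) = Mul(Add(3, N), Add(N, Mul(2, N, Add(8, N)))))
Add(-21, Mul(Function('F')(1), -46)) = Add(-21, Mul(Mul(1, Add(51, Mul(2, Pow(1, 2)), Mul(23, 1))), -46)) = Add(-21, Mul(Mul(1, Add(51, Mul(2, 1), 23)), -46)) = Add(-21, Mul(Mul(1, Add(51, 2, 23)), -46)) = Add(-21, Mul(Mul(1, 76), -46)) = Add(-21, Mul(76, -46)) = Add(-21, -3496) = -3517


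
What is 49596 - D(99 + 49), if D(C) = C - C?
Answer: 49596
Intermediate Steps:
D(C) = 0
49596 - D(99 + 49) = 49596 - 1*0 = 49596 + 0 = 49596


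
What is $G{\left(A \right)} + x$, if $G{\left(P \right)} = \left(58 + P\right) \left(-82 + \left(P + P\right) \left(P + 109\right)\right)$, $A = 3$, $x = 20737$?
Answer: $56727$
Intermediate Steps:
$G{\left(P \right)} = \left(-82 + 2 P \left(109 + P\right)\right) \left(58 + P\right)$ ($G{\left(P \right)} = \left(58 + P\right) \left(-82 + 2 P \left(109 + P\right)\right) = \left(-82 + 2 P \left(109 + P\right)\right) \left(58 + P\right)$)
$G{\left(A \right)} + x = \left(-4756 + 2 \cdot 3^{3} + 334 \cdot 3^{2} + 12562 \cdot 3\right) + 20737 = \left(-4756 + 2 \cdot 27 + 334 \cdot 9 + 37686\right) + 20737 = \left(-4756 + 54 + 3006 + 37686\right) + 20737 = 35990 + 20737 = 56727$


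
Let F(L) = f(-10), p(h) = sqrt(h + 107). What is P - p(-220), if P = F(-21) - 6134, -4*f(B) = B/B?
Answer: -24537/4 - I*sqrt(113) ≈ -6134.3 - 10.63*I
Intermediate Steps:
p(h) = sqrt(107 + h)
f(B) = -1/4 (f(B) = -B/(4*B) = -1/4*1 = -1/4)
F(L) = -1/4
P = -24537/4 (P = -1/4 - 6134 = -24537/4 ≈ -6134.3)
P - p(-220) = -24537/4 - sqrt(107 - 220) = -24537/4 - sqrt(-113) = -24537/4 - I*sqrt(113)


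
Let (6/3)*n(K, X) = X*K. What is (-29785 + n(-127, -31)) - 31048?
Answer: -117729/2 ≈ -58865.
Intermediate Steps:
n(K, X) = K*X/2 (n(K, X) = (X*K)/2 = (K*X)/2 = K*X/2)
(-29785 + n(-127, -31)) - 31048 = (-29785 + (½)*(-127)*(-31)) - 31048 = (-29785 + 3937/2) - 31048 = -55633/2 - 31048 = -117729/2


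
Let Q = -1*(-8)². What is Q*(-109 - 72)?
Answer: 11584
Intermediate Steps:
Q = -64 (Q = -1*64 = -64)
Q*(-109 - 72) = -64*(-109 - 72) = -64*(-181) = 11584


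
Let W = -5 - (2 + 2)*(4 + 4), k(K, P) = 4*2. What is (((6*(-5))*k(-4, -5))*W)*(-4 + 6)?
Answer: 17760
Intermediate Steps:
k(K, P) = 8
W = -37 (W = -5 - 4*8 = -5 - 1*32 = -5 - 32 = -37)
(((6*(-5))*k(-4, -5))*W)*(-4 + 6) = (((6*(-5))*8)*(-37))*(-4 + 6) = (-30*8*(-37))*2 = -240*(-37)*2 = 8880*2 = 17760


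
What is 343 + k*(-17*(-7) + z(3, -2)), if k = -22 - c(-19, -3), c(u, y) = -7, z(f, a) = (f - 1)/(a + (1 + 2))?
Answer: -1472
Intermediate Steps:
z(f, a) = (-1 + f)/(3 + a) (z(f, a) = (-1 + f)/(a + 3) = (-1 + f)/(3 + a))
k = -15 (k = -22 - 1*(-7) = -22 + 7 = -15)
343 + k*(-17*(-7) + z(3, -2)) = 343 - 15*(-17*(-7) + (-1 + 3)/(3 - 2)) = 343 - 15*(119 + 2/1) = 343 - 15*(119 + 1*2) = 343 - 15*(119 + 2) = 343 - 15*121 = 343 - 1815 = -1472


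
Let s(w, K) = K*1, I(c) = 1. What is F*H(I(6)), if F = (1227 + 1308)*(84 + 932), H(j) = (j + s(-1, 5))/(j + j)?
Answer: 7726680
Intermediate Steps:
s(w, K) = K
H(j) = (5 + j)/(2*j) (H(j) = (j + 5)/(j + j) = (5 + j)/((2*j)) = (5 + j)*(1/(2*j)) = (5 + j)/(2*j))
F = 2575560 (F = 2535*1016 = 2575560)
F*H(I(6)) = 2575560*((½)*(5 + 1)/1) = 2575560*((½)*1*6) = 2575560*3 = 7726680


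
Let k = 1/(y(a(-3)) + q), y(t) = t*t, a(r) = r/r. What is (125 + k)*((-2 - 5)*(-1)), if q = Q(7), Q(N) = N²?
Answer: 43757/50 ≈ 875.14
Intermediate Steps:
a(r) = 1
y(t) = t²
q = 49 (q = 7² = 49)
k = 1/50 (k = 1/(1² + 49) = 1/(1 + 49) = 1/50 ≈ 0.020000)
(125 + k)*((-2 - 5)*(-1)) = (125 + 1/50)*((-2 - 5)*(-1)) = 6251*(-7*(-1))/50 = (6251/50)*7 = 43757/50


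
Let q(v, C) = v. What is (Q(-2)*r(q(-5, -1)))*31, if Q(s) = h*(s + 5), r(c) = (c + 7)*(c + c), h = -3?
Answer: 5580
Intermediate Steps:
r(c) = 2*c*(7 + c) (r(c) = (7 + c)*(2*c) = 2*c*(7 + c))
Q(s) = -15 - 3*s (Q(s) = -3*(s + 5) = -3*(5 + s) = -15 - 3*s)
(Q(-2)*r(q(-5, -1)))*31 = ((-15 - 3*(-2))*(2*(-5)*(7 - 5)))*31 = ((-15 + 6)*(2*(-5)*2))*31 = -9*(-20)*31 = 180*31 = 5580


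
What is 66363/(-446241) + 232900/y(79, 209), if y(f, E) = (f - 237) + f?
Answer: -34644923859/11751013 ≈ -2948.3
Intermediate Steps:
y(f, E) = -237 + 2*f (y(f, E) = (-237 + f) + f = -237 + 2*f)
66363/(-446241) + 232900/y(79, 209) = 66363/(-446241) + 232900/(-237 + 2*79) = 66363*(-1/446241) + 232900/(-237 + 158) = -22121/148747 + 232900/(-79) = -22121/148747 + 232900*(-1/79) = -22121/148747 - 232900/79 = -34644923859/11751013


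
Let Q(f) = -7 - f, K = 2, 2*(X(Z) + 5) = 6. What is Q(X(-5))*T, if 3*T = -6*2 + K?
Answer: 50/3 ≈ 16.667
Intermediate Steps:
X(Z) = -2 (X(Z) = -5 + (½)*6 = -5 + 3 = -2)
T = -10/3 (T = (-6*2 + 2)/3 = (-12 + 2)/3 = (⅓)*(-10) = -10/3 ≈ -3.3333)
Q(X(-5))*T = (-7 - 1*(-2))*(-10/3) = (-7 + 2)*(-10/3) = -5*(-10/3) = 50/3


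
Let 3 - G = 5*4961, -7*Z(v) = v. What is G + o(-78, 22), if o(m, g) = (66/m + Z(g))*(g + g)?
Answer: -2272954/91 ≈ -24978.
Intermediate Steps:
Z(v) = -v/7
G = -24802 (G = 3 - 5*4961 = 3 - 1*24805 = 3 - 24805 = -24802)
o(m, g) = 2*g*(66/m - g/7) (o(m, g) = (66/m - g/7)*(g + g) = (66/m - g/7)*(2*g) = 2*g*(66/m - g/7))
G + o(-78, 22) = -24802 + (2/7)*22*(462 - 1*22*(-78))/(-78) = -24802 + (2/7)*22*(-1/78)*(462 + 1716) = -24802 + (2/7)*22*(-1/78)*2178 = -24802 - 15972/91 = -2272954/91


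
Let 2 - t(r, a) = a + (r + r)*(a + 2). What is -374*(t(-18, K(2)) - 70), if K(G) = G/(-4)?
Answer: 5049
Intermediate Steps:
K(G) = -G/4 (K(G) = G*(-¼) = -G/4)
t(r, a) = 2 - a - 2*r*(2 + a) (t(r, a) = 2 - (a + (r + r)*(a + 2)) = 2 - (a + (2*r)*(2 + a)) = 2 - (a + 2*r*(2 + a)) = 2 + (-a - 2*r*(2 + a)) = 2 - a - 2*r*(2 + a))
-374*(t(-18, K(2)) - 70) = -374*((2 - (-1)*2/4 - 4*(-18) - 2*(-¼*2)*(-18)) - 70) = -374*((2 - 1*(-½) + 72 - 2*(-½)*(-18)) - 70) = -374*((2 + ½ + 72 - 18) - 70) = -374*(113/2 - 70) = -374*(-27/2) = 5049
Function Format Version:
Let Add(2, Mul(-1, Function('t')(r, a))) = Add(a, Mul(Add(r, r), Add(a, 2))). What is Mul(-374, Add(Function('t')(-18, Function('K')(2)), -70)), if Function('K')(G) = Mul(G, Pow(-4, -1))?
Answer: 5049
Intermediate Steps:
Function('K')(G) = Mul(Rational(-1, 4), G) (Function('K')(G) = Mul(G, Rational(-1, 4)) = Mul(Rational(-1, 4), G))
Function('t')(r, a) = Add(2, Mul(-1, a), Mul(-2, r, Add(2, a))) (Function('t')(r, a) = Add(2, Mul(-1, Add(a, Mul(Add(r, r), Add(a, 2))))) = Add(2, Mul(-1, Add(a, Mul(Mul(2, r), Add(2, a))))) = Add(2, Mul(-1, Add(a, Mul(2, r, Add(2, a))))) = Add(2, Add(Mul(-1, a), Mul(-2, r, Add(2, a)))) = Add(2, Mul(-1, a), Mul(-2, r, Add(2, a))))
Mul(-374, Add(Function('t')(-18, Function('K')(2)), -70)) = Mul(-374, Add(Add(2, Mul(-1, Mul(Rational(-1, 4), 2)), Mul(-4, -18), Mul(-2, Mul(Rational(-1, 4), 2), -18)), -70)) = Mul(-374, Add(Add(2, Mul(-1, Rational(-1, 2)), 72, Mul(-2, Rational(-1, 2), -18)), -70)) = Mul(-374, Add(Add(2, Rational(1, 2), 72, -18), -70)) = Mul(-374, Add(Rational(113, 2), -70)) = Mul(-374, Rational(-27, 2)) = 5049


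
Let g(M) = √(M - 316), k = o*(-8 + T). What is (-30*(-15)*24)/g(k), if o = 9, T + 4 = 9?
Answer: -10800*I*√7/49 ≈ -583.15*I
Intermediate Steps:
T = 5 (T = -4 + 9 = 5)
k = -27 (k = 9*(-8 + 5) = 9*(-3) = -27)
g(M) = √(-316 + M)
(-30*(-15)*24)/g(k) = (-30*(-15)*24)/(√(-316 - 27)) = (450*24)/(√(-343)) = 10800/((7*I*√7)) = 10800*(-I*√7/49) = -10800*I*√7/49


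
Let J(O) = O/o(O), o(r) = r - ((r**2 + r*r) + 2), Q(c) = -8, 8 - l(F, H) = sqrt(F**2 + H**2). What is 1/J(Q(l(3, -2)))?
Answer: 69/4 ≈ 17.250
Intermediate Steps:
l(F, H) = 8 - sqrt(F**2 + H**2)
o(r) = -2 + r - 2*r**2 (o(r) = r - ((r**2 + r**2) + 2) = r - (2*r**2 + 2) = r - (2 + 2*r**2) = r + (-2 - 2*r**2) = -2 + r - 2*r**2)
J(O) = O/(-2 + O - 2*O**2)
1/J(Q(l(3, -2))) = 1/(-1*(-8)/(2 - 1*(-8) + 2*(-8)**2)) = 1/(-1*(-8)/(2 + 8 + 2*64)) = 1/(-1*(-8)/(2 + 8 + 128)) = 1/(-1*(-8)/138) = 1/(-1*(-8)*1/138) = 1/(4/69) = 69/4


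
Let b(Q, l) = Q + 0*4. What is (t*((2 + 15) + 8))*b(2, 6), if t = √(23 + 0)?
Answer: 50*√23 ≈ 239.79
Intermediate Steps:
b(Q, l) = Q (b(Q, l) = Q + 0 = Q)
t = √23 ≈ 4.7958
(t*((2 + 15) + 8))*b(2, 6) = (√23*((2 + 15) + 8))*2 = (√23*(17 + 8))*2 = (√23*25)*2 = (25*√23)*2 = 50*√23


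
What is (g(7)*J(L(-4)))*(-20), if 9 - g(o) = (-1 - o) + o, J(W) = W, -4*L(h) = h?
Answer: -200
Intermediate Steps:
L(h) = -h/4
g(o) = 10 (g(o) = 9 - ((-1 - o) + o) = 9 - 1*(-1) = 9 + 1 = 10)
(g(7)*J(L(-4)))*(-20) = (10*(-1/4*(-4)))*(-20) = (10*1)*(-20) = 10*(-20) = -200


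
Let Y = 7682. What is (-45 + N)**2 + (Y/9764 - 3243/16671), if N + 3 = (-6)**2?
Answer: 3922682451/27129274 ≈ 144.59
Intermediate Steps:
N = 33 (N = -3 + (-6)**2 = -3 + 36 = 33)
(-45 + N)**2 + (Y/9764 - 3243/16671) = (-45 + 33)**2 + (7682/9764 - 3243/16671) = (-12)**2 + (7682*(1/9764) - 3243*1/16671) = 144 + (3841/4882 - 1081/5557) = 144 + 16066995/27129274 = 3922682451/27129274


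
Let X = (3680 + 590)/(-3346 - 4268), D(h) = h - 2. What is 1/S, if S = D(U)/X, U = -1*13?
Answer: 427/11421 ≈ 0.037387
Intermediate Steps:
U = -13
D(h) = -2 + h
X = -2135/3807 (X = 4270/(-7614) = 4270*(-1/7614) = -2135/3807 ≈ -0.56081)
S = 11421/427 (S = (-2 - 13)/(-2135/3807) = -15*(-3807/2135) = 11421/427 ≈ 26.747)
1/S = 1/(11421/427) = 427/11421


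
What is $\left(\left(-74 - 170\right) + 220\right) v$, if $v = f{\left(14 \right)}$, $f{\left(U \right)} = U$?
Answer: $-336$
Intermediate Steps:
$v = 14$
$\left(\left(-74 - 170\right) + 220\right) v = \left(\left(-74 - 170\right) + 220\right) 14 = \left(-244 + 220\right) 14 = \left(-24\right) 14 = -336$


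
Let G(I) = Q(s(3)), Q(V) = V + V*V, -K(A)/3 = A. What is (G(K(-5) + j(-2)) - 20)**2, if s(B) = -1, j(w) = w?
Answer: 400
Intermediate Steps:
K(A) = -3*A
Q(V) = V + V**2
G(I) = 0 (G(I) = -(1 - 1) = -1*0 = 0)
(G(K(-5) + j(-2)) - 20)**2 = (0 - 20)**2 = (-20)**2 = 400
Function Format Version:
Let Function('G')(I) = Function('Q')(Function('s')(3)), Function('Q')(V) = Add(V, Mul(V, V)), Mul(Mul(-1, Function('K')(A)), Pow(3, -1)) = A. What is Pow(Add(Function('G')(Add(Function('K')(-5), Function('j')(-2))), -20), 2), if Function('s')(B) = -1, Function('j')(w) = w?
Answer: 400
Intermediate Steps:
Function('K')(A) = Mul(-3, A)
Function('Q')(V) = Add(V, Pow(V, 2))
Function('G')(I) = 0 (Function('G')(I) = Mul(-1, Add(1, -1)) = Mul(-1, 0) = 0)
Pow(Add(Function('G')(Add(Function('K')(-5), Function('j')(-2))), -20), 2) = Pow(Add(0, -20), 2) = Pow(-20, 2) = 400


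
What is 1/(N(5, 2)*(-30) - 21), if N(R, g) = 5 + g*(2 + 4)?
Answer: -1/531 ≈ -0.0018832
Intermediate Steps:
N(R, g) = 5 + 6*g (N(R, g) = 5 + g*6 = 5 + 6*g)
1/(N(5, 2)*(-30) - 21) = 1/((5 + 6*2)*(-30) - 21) = 1/((5 + 12)*(-30) - 21) = 1/(17*(-30) - 21) = 1/(-510 - 21) = 1/(-531) = -1/531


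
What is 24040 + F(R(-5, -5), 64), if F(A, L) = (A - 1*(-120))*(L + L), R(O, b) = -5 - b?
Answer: 39400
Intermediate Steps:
F(A, L) = 2*L*(120 + A) (F(A, L) = (A + 120)*(2*L) = (120 + A)*(2*L) = 2*L*(120 + A))
24040 + F(R(-5, -5), 64) = 24040 + 2*64*(120 + (-5 - 1*(-5))) = 24040 + 2*64*(120 + (-5 + 5)) = 24040 + 2*64*(120 + 0) = 24040 + 2*64*120 = 24040 + 15360 = 39400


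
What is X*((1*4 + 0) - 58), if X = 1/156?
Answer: -9/26 ≈ -0.34615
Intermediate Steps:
X = 1/156 ≈ 0.0064103
X*((1*4 + 0) - 58) = ((1*4 + 0) - 58)/156 = ((4 + 0) - 58)/156 = (4 - 58)/156 = (1/156)*(-54) = -9/26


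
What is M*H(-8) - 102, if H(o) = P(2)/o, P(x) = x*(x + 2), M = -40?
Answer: -62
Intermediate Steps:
P(x) = x*(2 + x)
H(o) = 8/o (H(o) = (2*(2 + 2))/o = (2*4)/o = 8/o)
M*H(-8) - 102 = -320/(-8) - 102 = -320*(-1)/8 - 102 = -40*(-1) - 102 = 40 - 102 = -62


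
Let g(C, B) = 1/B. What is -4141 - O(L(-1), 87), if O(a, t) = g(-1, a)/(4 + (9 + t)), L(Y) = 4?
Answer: -1656401/400 ≈ -4141.0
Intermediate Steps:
O(a, t) = 1/(a*(13 + t)) (O(a, t) = 1/((4 + (9 + t))*a) = 1/((13 + t)*a) = 1/(a*(13 + t)))
-4141 - O(L(-1), 87) = -4141 - 1/(4*(13 + 87)) = -4141 - 1/(4*100) = -4141 - 1*1/400 = -4141 - 1/400 = -1656401/400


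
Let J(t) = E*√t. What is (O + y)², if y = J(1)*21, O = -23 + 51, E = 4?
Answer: 12544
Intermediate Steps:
O = 28
J(t) = 4*√t
y = 84 (y = (4*√1)*21 = (4*1)*21 = 4*21 = 84)
(O + y)² = (28 + 84)² = 112² = 12544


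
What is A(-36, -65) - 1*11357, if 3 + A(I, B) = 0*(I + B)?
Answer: -11360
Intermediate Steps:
A(I, B) = -3 (A(I, B) = -3 + 0*(I + B) = -3 + 0*(B + I) = -3 + 0 = -3)
A(-36, -65) - 1*11357 = -3 - 1*11357 = -3 - 11357 = -11360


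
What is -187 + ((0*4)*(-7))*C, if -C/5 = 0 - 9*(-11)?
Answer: -187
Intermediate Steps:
C = -495 (C = -5*(0 - 9*(-11)) = -5*(0 + 99) = -5*99 = -495)
-187 + ((0*4)*(-7))*C = -187 + ((0*4)*(-7))*(-495) = -187 + (0*(-7))*(-495) = -187 + 0*(-495) = -187 + 0 = -187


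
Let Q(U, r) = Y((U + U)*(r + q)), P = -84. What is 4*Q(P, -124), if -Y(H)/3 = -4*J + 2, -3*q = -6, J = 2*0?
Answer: -24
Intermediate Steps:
J = 0
q = 2 (q = -⅓*(-6) = 2)
Y(H) = -6 (Y(H) = -3*(-4*0 + 2) = -3*(0 + 2) = -3*2 = -6)
Q(U, r) = -6
4*Q(P, -124) = 4*(-6) = -24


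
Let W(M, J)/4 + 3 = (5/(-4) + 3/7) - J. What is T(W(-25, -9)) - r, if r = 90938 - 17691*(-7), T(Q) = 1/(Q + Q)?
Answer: -62284743/290 ≈ -2.1478e+5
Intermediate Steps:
W(M, J) = -107/7 - 4*J (W(M, J) = -12 + 4*((5/(-4) + 3/7) - J) = -12 + 4*((5*(-¼) + 3*(⅐)) - J) = -12 + 4*((-5/4 + 3/7) - J) = -12 + 4*(-23/28 - J) = -12 + (-23/7 - 4*J) = -107/7 - 4*J)
T(Q) = 1/(2*Q)
r = 214775 (r = 90938 + 123837 = 214775)
T(W(-25, -9)) - r = 1/(2*(-107/7 - 4*(-9))) - 1*214775 = 1/(2*(-107/7 + 36)) - 214775 = 1/(2*(145/7)) - 214775 = (½)*(7/145) - 214775 = 7/290 - 214775 = -62284743/290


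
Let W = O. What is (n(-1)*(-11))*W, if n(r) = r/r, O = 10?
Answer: -110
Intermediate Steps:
W = 10
n(r) = 1
(n(-1)*(-11))*W = (1*(-11))*10 = -11*10 = -110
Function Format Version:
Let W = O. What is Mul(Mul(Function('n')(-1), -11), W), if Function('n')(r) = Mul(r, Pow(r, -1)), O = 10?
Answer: -110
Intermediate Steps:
W = 10
Function('n')(r) = 1
Mul(Mul(Function('n')(-1), -11), W) = Mul(Mul(1, -11), 10) = Mul(-11, 10) = -110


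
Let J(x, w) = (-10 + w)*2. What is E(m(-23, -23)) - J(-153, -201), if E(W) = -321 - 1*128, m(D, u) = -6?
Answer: -27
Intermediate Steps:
J(x, w) = -20 + 2*w
E(W) = -449 (E(W) = -321 - 128 = -449)
E(m(-23, -23)) - J(-153, -201) = -449 - (-20 + 2*(-201)) = -449 - (-20 - 402) = -449 - 1*(-422) = -449 + 422 = -27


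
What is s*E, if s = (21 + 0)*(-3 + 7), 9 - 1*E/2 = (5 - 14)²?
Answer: -12096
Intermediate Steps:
E = -144 (E = 18 - 2*(5 - 14)² = 18 - 2*(-9)² = 18 - 2*81 = 18 - 162 = -144)
s = 84 (s = 21*4 = 84)
s*E = 84*(-144) = -12096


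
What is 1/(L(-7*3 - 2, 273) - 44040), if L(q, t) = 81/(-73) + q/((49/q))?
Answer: -3577/157496432 ≈ -2.2712e-5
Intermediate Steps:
L(q, t) = -81/73 + q**2/49 (L(q, t) = 81*(-1/73) + q*(q/49) = -81/73 + q**2/49)
1/(L(-7*3 - 2, 273) - 44040) = 1/((-81/73 + (-7*3 - 2)**2/49) - 44040) = 1/((-81/73 + (-21 - 2)**2/49) - 44040) = 1/((-81/73 + (1/49)*(-23)**2) - 44040) = 1/((-81/73 + (1/49)*529) - 44040) = 1/((-81/73 + 529/49) - 44040) = 1/(34648/3577 - 44040) = 1/(-157496432/3577) = -3577/157496432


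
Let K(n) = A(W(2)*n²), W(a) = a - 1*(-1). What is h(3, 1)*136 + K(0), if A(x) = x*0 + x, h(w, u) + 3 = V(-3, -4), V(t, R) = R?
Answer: -952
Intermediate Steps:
W(a) = 1 + a (W(a) = a + 1 = 1 + a)
h(w, u) = -7 (h(w, u) = -3 - 4 = -7)
A(x) = x (A(x) = 0 + x = x)
K(n) = 3*n² (K(n) = (1 + 2)*n² = 3*n²)
h(3, 1)*136 + K(0) = -7*136 + 3*0² = -952 + 3*0 = -952 + 0 = -952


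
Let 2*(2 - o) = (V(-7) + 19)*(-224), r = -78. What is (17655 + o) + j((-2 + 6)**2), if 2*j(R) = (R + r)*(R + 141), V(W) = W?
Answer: 14134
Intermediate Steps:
j(R) = (-78 + R)*(141 + R)/2 (j(R) = ((R - 78)*(R + 141))/2 = ((-78 + R)*(141 + R))/2 = (-78 + R)*(141 + R)/2)
o = 1346 (o = 2 - (-7 + 19)*(-224)/2 = 2 - 6*(-224) = 2 - 1/2*(-2688) = 2 + 1344 = 1346)
(17655 + o) + j((-2 + 6)**2) = (17655 + 1346) + (-5499 + ((-2 + 6)**2)**2/2 + 63*(-2 + 6)**2/2) = 19001 + (-5499 + (4**2)**2/2 + (63/2)*4**2) = 19001 + (-5499 + (1/2)*16**2 + (63/2)*16) = 19001 + (-5499 + (1/2)*256 + 504) = 19001 + (-5499 + 128 + 504) = 19001 - 4867 = 14134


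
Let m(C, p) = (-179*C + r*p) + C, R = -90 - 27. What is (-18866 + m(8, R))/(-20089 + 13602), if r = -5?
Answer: 19705/6487 ≈ 3.0376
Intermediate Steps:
R = -117
m(C, p) = -178*C - 5*p (m(C, p) = (-179*C - 5*p) + C = -178*C - 5*p)
(-18866 + m(8, R))/(-20089 + 13602) = (-18866 + (-178*8 - 5*(-117)))/(-20089 + 13602) = (-18866 + (-1424 + 585))/(-6487) = (-18866 - 839)*(-1/6487) = -19705*(-1/6487) = 19705/6487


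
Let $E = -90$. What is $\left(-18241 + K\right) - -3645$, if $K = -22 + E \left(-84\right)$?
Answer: $-7058$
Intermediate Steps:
$K = 7538$ ($K = -22 - -7560 = -22 + 7560 = 7538$)
$\left(-18241 + K\right) - -3645 = \left(-18241 + 7538\right) - -3645 = -10703 + \left(-4955 + 8600\right) = -10703 + 3645 = -7058$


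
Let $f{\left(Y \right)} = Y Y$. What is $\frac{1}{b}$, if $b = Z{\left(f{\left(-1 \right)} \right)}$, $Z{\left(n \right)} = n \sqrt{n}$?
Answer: $1$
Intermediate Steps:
$f{\left(Y \right)} = Y^{2}$
$Z{\left(n \right)} = n^{\frac{3}{2}}$
$b = 1$ ($b = \left(\left(-1\right)^{2}\right)^{\frac{3}{2}} = 1^{\frac{3}{2}} = 1$)
$\frac{1}{b} = 1^{-1} = 1$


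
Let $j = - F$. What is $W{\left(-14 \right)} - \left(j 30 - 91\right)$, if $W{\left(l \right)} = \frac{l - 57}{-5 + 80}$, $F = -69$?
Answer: $- \frac{148496}{75} \approx -1979.9$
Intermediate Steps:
$j = 69$ ($j = \left(-1\right) \left(-69\right) = 69$)
$W{\left(l \right)} = - \frac{19}{25} + \frac{l}{75}$ ($W{\left(l \right)} = \frac{-57 + l}{75} = \left(-57 + l\right) \frac{1}{75} = - \frac{19}{25} + \frac{l}{75}$)
$W{\left(-14 \right)} - \left(j 30 - 91\right) = \left(- \frac{19}{25} + \frac{1}{75} \left(-14\right)\right) - \left(69 \cdot 30 - 91\right) = \left(- \frac{19}{25} - \frac{14}{75}\right) - \left(2070 - 91\right) = - \frac{71}{75} - 1979 = - \frac{148496}{75}$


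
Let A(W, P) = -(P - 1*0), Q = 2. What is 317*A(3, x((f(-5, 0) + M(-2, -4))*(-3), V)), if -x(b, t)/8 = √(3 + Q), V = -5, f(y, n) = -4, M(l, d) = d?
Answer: 2536*√5 ≈ 5670.7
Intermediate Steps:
x(b, t) = -8*√5 (x(b, t) = -8*√(3 + 2) = -8*√5)
A(W, P) = -P (A(W, P) = -(P + 0) = -P)
317*A(3, x((f(-5, 0) + M(-2, -4))*(-3), V)) = 317*(-(-8)*√5) = 317*(8*√5) = 2536*√5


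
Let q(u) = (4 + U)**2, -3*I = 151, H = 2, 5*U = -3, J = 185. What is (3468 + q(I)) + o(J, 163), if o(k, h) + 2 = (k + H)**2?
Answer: 961164/25 ≈ 38447.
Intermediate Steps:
U = -3/5 (U = (1/5)*(-3) = -3/5 ≈ -0.60000)
I = -151/3 (I = -1/3*151 = -151/3 ≈ -50.333)
q(u) = 289/25 (q(u) = (4 - 3/5)**2 = (17/5)**2 = 289/25)
o(k, h) = -2 + (2 + k)**2 (o(k, h) = -2 + (k + 2)**2 = -2 + (2 + k)**2)
(3468 + q(I)) + o(J, 163) = (3468 + 289/25) + (-2 + (2 + 185)**2) = 86989/25 + (-2 + 187**2) = 86989/25 + (-2 + 34969) = 86989/25 + 34967 = 961164/25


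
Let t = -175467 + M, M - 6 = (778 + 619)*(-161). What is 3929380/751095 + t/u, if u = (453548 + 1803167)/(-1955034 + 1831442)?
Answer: 7435138054950284/339001470585 ≈ 21932.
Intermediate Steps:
u = -2256715/123592 (u = 2256715/(-123592) = 2256715*(-1/123592) = -2256715/123592 ≈ -18.259)
M = -224911 (M = 6 + (778 + 619)*(-161) = 6 + 1397*(-161) = 6 - 224917 = -224911)
t = -400378 (t = -175467 - 224911 = -400378)
3929380/751095 + t/u = 3929380/751095 - 400378/(-2256715/123592) = 3929380*(1/751095) - 400378*(-123592/2256715) = 785876/150219 + 49483517776/2256715 = 7435138054950284/339001470585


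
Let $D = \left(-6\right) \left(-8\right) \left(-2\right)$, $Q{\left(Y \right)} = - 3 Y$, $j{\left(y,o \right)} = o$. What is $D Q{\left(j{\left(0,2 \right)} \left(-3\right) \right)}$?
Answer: $-1728$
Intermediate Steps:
$D = -96$ ($D = 48 \left(-2\right) = -96$)
$D Q{\left(j{\left(0,2 \right)} \left(-3\right) \right)} = - 96 \left(- 3 \cdot 2 \left(-3\right)\right) = - 96 \left(\left(-3\right) \left(-6\right)\right) = \left(-96\right) 18 = -1728$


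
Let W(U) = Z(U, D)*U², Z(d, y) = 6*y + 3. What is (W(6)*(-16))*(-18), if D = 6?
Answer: 404352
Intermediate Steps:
Z(d, y) = 3 + 6*y
W(U) = 39*U² (W(U) = (3 + 6*6)*U² = (3 + 36)*U² = 39*U²)
(W(6)*(-16))*(-18) = ((39*6²)*(-16))*(-18) = ((39*36)*(-16))*(-18) = (1404*(-16))*(-18) = -22464*(-18) = 404352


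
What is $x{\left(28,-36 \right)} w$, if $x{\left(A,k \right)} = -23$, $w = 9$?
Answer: $-207$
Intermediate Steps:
$x{\left(28,-36 \right)} w = \left(-23\right) 9 = -207$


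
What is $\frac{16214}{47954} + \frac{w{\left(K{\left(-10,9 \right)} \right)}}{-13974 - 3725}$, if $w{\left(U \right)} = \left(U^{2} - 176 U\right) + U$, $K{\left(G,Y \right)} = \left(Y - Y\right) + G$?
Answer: $\frac{99128343}{424368923} \approx 0.23359$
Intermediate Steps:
$K{\left(G,Y \right)} = G$ ($K{\left(G,Y \right)} = 0 + G = G$)
$w{\left(U \right)} = U^{2} - 175 U$
$\frac{16214}{47954} + \frac{w{\left(K{\left(-10,9 \right)} \right)}}{-13974 - 3725} = \frac{16214}{47954} + \frac{\left(-10\right) \left(-175 - 10\right)}{-13974 - 3725} = 16214 \cdot \frac{1}{47954} + \frac{\left(-10\right) \left(-185\right)}{-13974 - 3725} = \frac{8107}{23977} + \frac{1850}{-17699} = \frac{8107}{23977} + 1850 \left(- \frac{1}{17699}\right) = \frac{8107}{23977} - \frac{1850}{17699} = \frac{99128343}{424368923}$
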